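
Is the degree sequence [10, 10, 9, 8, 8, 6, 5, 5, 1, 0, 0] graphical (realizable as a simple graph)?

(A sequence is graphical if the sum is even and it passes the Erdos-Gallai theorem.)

Sum of degrees = 62. Sum is even but fails Erdos-Gallai. The sequence is NOT graphical.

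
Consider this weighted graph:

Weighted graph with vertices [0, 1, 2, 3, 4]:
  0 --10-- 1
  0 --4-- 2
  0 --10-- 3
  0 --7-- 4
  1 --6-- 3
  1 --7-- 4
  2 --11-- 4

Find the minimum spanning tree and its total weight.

Applying Kruskal's algorithm (sort edges by weight, add if no cycle):
  Add (0,2) w=4
  Add (1,3) w=6
  Add (0,4) w=7
  Add (1,4) w=7
  Skip (0,1) w=10 (creates cycle)
  Skip (0,3) w=10 (creates cycle)
  Skip (2,4) w=11 (creates cycle)
MST weight = 24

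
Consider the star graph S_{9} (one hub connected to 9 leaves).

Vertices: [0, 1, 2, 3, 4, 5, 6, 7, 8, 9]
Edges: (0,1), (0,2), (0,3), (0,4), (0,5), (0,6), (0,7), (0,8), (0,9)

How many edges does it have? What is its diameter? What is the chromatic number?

Star graph S_{9}: the hub connects to all 9 leaves.
Edges = 9.
Diameter = 2 (any leaf to hub is 1, leaf to leaf through hub is 2).
Star graphs are bipartite (hub vs leaves), so chromatic number = 2.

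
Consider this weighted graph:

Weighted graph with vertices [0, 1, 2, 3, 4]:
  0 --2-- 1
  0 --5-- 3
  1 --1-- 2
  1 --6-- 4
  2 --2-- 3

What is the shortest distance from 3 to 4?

Using Dijkstra's algorithm from vertex 3:
Shortest path: 3 -> 2 -> 1 -> 4
Total weight: 2 + 1 + 6 = 9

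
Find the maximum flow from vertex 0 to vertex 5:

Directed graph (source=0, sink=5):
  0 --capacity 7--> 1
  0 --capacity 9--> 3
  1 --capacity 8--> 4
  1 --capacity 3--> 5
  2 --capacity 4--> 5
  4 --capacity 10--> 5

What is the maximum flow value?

Computing max flow:
  Flow on (0->1): 7/7
  Flow on (1->4): 4/8
  Flow on (1->5): 3/3
  Flow on (4->5): 4/10
Maximum flow = 7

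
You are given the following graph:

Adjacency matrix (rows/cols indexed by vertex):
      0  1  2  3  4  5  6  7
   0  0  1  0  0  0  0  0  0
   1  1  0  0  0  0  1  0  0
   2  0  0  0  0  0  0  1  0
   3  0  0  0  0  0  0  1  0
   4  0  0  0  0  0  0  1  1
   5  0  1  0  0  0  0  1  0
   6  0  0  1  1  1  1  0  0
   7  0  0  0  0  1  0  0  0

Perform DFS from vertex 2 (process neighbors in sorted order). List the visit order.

DFS from vertex 2 (neighbors processed in ascending order):
Visit order: 2, 6, 3, 4, 7, 5, 1, 0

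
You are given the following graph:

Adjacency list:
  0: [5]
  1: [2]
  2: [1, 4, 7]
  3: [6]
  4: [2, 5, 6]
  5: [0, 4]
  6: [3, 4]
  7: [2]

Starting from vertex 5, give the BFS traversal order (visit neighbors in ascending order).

BFS from vertex 5 (neighbors processed in ascending order):
Visit order: 5, 0, 4, 2, 6, 1, 7, 3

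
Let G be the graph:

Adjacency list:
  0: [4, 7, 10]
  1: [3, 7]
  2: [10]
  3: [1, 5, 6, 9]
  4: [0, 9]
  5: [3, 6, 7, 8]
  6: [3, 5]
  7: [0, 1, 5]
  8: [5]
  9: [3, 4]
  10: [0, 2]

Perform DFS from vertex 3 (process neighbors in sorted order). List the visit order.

DFS from vertex 3 (neighbors processed in ascending order):
Visit order: 3, 1, 7, 0, 4, 9, 10, 2, 5, 6, 8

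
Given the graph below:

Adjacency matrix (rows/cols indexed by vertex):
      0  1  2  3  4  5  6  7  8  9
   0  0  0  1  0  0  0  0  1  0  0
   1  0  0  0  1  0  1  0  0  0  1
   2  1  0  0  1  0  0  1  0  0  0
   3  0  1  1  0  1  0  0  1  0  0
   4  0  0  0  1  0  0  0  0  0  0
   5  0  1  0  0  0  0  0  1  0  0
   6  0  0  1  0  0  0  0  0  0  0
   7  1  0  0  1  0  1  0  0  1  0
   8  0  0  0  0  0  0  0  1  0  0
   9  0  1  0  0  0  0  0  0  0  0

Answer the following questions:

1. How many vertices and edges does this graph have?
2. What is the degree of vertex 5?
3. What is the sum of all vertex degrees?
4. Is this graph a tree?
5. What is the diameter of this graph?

Count: 10 vertices, 11 edges.
Vertex 5 has neighbors [1, 7], degree = 2.
Handshaking lemma: 2 * 11 = 22.
A tree on 10 vertices has 9 edges. This graph has 11 edges (2 extra). Not a tree.
Diameter (longest shortest path) = 4.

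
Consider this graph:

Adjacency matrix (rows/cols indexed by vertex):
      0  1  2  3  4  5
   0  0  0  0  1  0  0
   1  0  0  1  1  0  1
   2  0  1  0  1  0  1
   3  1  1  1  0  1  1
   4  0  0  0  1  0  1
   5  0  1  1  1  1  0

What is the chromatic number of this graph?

The graph has a maximum clique of size 4 (lower bound on chromatic number).
A valid 4-coloring: {0: 1, 1: 2, 2: 3, 3: 0, 4: 2, 5: 1}.
Chromatic number = 4.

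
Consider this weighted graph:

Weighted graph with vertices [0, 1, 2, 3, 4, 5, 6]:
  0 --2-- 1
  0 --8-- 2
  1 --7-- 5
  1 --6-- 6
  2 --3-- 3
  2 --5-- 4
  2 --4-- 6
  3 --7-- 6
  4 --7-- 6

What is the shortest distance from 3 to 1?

Using Dijkstra's algorithm from vertex 3:
Shortest path: 3 -> 6 -> 1
Total weight: 7 + 6 = 13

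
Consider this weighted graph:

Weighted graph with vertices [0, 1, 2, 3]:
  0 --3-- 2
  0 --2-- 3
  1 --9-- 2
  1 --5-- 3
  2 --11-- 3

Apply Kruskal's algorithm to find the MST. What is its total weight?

Applying Kruskal's algorithm (sort edges by weight, add if no cycle):
  Add (0,3) w=2
  Add (0,2) w=3
  Add (1,3) w=5
  Skip (1,2) w=9 (creates cycle)
  Skip (2,3) w=11 (creates cycle)
MST weight = 10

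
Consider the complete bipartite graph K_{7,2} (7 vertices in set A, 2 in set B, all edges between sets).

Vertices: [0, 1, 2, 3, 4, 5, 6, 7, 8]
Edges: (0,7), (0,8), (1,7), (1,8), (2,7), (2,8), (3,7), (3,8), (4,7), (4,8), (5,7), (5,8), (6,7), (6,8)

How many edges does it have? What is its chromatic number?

K_{7,2} has 7 * 2 = 14 edges.
Bipartite graphs have chromatic number 2 (color each partition differently).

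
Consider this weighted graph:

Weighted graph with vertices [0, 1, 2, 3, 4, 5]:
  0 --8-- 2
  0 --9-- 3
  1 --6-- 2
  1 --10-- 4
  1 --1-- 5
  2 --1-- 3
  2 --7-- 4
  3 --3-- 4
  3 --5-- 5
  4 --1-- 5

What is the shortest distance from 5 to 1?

Using Dijkstra's algorithm from vertex 5:
Shortest path: 5 -> 1
Total weight: 1 = 1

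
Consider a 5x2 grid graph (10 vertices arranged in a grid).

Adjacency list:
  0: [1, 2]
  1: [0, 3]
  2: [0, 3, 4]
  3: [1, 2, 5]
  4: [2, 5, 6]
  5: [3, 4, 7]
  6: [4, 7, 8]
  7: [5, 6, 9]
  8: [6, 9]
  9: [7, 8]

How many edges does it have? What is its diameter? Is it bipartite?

A 5x2 grid has 8 vertical edges and 5 horizontal edges.
Total edges = 8 + 5 = 13.
Diameter = (5-1) + (2-1) = 5 (corner to opposite corner).
Grid graphs are bipartite (checkerboard coloring).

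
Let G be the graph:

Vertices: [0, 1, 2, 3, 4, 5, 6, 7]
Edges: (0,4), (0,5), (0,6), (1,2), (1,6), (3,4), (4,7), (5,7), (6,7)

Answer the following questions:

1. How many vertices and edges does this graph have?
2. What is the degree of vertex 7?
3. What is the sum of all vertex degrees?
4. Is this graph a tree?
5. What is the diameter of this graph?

Count: 8 vertices, 9 edges.
Vertex 7 has neighbors [4, 5, 6], degree = 3.
Handshaking lemma: 2 * 9 = 18.
A tree on 8 vertices has 7 edges. This graph has 9 edges (2 extra). Not a tree.
Diameter (longest shortest path) = 5.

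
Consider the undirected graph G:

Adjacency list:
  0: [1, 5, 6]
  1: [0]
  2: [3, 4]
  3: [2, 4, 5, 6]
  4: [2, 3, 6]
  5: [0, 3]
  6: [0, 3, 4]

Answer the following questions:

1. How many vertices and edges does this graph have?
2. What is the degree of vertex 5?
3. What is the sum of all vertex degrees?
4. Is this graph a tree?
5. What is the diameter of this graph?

Count: 7 vertices, 9 edges.
Vertex 5 has neighbors [0, 3], degree = 2.
Handshaking lemma: 2 * 9 = 18.
A tree on 7 vertices has 6 edges. This graph has 9 edges (3 extra). Not a tree.
Diameter (longest shortest path) = 4.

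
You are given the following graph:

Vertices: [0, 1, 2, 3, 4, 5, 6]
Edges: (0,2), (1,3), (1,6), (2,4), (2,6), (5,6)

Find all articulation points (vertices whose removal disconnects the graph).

An articulation point is a vertex whose removal disconnects the graph.
Articulation points: [1, 2, 6]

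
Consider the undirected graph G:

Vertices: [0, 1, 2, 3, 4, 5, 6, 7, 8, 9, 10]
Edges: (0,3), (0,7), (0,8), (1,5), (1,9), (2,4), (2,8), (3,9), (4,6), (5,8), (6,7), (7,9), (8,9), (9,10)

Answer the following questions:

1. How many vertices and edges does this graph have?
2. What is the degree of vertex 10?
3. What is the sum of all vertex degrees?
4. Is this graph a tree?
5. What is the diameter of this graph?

Count: 11 vertices, 14 edges.
Vertex 10 has neighbors [9], degree = 1.
Handshaking lemma: 2 * 14 = 28.
A tree on 11 vertices has 10 edges. This graph has 14 edges (4 extra). Not a tree.
Diameter (longest shortest path) = 4.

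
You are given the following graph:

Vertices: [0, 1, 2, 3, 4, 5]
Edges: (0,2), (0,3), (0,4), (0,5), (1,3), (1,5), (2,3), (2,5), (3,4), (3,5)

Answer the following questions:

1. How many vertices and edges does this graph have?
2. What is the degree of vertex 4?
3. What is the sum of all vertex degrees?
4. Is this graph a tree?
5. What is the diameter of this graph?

Count: 6 vertices, 10 edges.
Vertex 4 has neighbors [0, 3], degree = 2.
Handshaking lemma: 2 * 10 = 20.
A tree on 6 vertices has 5 edges. This graph has 10 edges (5 extra). Not a tree.
Diameter (longest shortest path) = 2.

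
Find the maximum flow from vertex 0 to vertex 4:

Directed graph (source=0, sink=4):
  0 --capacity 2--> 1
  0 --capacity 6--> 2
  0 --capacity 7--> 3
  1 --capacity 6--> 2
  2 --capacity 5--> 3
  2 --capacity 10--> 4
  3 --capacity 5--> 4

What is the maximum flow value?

Computing max flow:
  Flow on (0->1): 2/2
  Flow on (0->2): 6/6
  Flow on (0->3): 5/7
  Flow on (1->2): 2/6
  Flow on (2->4): 8/10
  Flow on (3->4): 5/5
Maximum flow = 13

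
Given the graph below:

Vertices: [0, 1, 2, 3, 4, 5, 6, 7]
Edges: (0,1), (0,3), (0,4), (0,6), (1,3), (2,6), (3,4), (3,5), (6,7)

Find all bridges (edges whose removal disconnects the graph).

A bridge is an edge whose removal increases the number of connected components.
Bridges found: (0,6), (2,6), (3,5), (6,7)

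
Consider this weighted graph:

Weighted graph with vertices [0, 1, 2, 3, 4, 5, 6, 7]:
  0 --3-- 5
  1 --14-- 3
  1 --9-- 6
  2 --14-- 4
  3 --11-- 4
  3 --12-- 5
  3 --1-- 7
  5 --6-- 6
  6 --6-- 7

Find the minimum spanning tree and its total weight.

Applying Kruskal's algorithm (sort edges by weight, add if no cycle):
  Add (3,7) w=1
  Add (0,5) w=3
  Add (5,6) w=6
  Add (6,7) w=6
  Add (1,6) w=9
  Add (3,4) w=11
  Skip (3,5) w=12 (creates cycle)
  Skip (1,3) w=14 (creates cycle)
  Add (2,4) w=14
MST weight = 50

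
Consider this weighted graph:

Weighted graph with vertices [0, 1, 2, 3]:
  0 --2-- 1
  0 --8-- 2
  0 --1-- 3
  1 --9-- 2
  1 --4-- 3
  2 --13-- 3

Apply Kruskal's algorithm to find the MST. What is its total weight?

Applying Kruskal's algorithm (sort edges by weight, add if no cycle):
  Add (0,3) w=1
  Add (0,1) w=2
  Skip (1,3) w=4 (creates cycle)
  Add (0,2) w=8
  Skip (1,2) w=9 (creates cycle)
  Skip (2,3) w=13 (creates cycle)
MST weight = 11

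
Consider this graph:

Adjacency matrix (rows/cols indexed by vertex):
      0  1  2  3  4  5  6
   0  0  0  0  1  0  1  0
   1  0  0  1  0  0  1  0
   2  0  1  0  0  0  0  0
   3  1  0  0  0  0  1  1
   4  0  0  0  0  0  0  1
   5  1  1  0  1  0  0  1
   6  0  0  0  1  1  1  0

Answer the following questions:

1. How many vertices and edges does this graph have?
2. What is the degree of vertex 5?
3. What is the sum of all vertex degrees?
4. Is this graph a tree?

Count: 7 vertices, 8 edges.
Vertex 5 has neighbors [0, 1, 3, 6], degree = 4.
Handshaking lemma: 2 * 8 = 16.
A tree on 7 vertices has 6 edges. This graph has 8 edges (2 extra). Not a tree.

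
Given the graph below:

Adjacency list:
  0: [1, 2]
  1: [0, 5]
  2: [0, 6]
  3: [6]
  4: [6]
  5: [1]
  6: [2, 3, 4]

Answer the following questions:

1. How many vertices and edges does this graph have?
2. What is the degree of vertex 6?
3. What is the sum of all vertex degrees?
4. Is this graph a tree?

Count: 7 vertices, 6 edges.
Vertex 6 has neighbors [2, 3, 4], degree = 3.
Handshaking lemma: 2 * 6 = 12.
A graph is a tree iff it is connected and has exactly n-1 edges. This graph is connected (all 7 vertices in one component) and has 7-1 = 6 edges. It is a tree.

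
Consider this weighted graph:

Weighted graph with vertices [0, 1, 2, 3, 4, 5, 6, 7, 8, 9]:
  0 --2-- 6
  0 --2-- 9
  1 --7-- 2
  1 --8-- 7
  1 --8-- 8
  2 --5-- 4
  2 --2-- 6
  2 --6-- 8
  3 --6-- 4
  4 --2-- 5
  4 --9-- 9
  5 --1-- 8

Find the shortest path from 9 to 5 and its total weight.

Using Dijkstra's algorithm from vertex 9:
Shortest path: 9 -> 4 -> 5
Total weight: 9 + 2 = 11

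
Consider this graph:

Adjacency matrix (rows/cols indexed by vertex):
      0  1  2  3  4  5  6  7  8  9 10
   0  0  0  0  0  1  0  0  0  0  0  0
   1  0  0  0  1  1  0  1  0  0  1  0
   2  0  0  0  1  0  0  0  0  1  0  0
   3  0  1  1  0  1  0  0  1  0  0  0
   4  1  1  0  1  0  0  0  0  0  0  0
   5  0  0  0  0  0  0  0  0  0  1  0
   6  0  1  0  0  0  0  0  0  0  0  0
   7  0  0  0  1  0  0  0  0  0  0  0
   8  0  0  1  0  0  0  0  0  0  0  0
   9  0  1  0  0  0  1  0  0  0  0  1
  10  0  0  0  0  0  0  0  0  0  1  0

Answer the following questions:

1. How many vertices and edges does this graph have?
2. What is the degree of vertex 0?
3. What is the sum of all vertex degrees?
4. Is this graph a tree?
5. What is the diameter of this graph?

Count: 11 vertices, 11 edges.
Vertex 0 has neighbors [4], degree = 1.
Handshaking lemma: 2 * 11 = 22.
A tree on 11 vertices has 10 edges. This graph has 11 edges (1 extra). Not a tree.
Diameter (longest shortest path) = 5.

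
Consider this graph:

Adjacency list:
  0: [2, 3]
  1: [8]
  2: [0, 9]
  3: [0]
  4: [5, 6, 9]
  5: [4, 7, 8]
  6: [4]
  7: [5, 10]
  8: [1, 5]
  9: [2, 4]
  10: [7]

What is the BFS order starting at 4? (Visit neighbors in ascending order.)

BFS from vertex 4 (neighbors processed in ascending order):
Visit order: 4, 5, 6, 9, 7, 8, 2, 10, 1, 0, 3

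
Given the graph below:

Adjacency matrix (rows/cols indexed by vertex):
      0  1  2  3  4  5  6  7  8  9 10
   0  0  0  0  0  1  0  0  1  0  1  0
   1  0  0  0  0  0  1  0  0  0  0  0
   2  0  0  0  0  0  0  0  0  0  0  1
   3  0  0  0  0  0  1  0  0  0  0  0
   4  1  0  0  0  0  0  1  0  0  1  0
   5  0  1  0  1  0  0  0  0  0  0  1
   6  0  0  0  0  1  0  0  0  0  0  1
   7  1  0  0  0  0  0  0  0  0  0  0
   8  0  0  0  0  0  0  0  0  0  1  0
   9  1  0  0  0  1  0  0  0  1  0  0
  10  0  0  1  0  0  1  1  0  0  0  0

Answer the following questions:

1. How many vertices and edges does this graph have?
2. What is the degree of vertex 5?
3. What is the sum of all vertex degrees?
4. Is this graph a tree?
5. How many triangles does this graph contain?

Count: 11 vertices, 11 edges.
Vertex 5 has neighbors [1, 3, 10], degree = 3.
Handshaking lemma: 2 * 11 = 22.
A tree on 11 vertices has 10 edges. This graph has 11 edges (1 extra). Not a tree.
Number of triangles = 1.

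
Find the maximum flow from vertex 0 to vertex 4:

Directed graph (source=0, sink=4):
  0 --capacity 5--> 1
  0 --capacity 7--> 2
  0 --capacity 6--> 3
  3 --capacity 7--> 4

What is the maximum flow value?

Computing max flow:
  Flow on (0->3): 6/6
  Flow on (3->4): 6/7
Maximum flow = 6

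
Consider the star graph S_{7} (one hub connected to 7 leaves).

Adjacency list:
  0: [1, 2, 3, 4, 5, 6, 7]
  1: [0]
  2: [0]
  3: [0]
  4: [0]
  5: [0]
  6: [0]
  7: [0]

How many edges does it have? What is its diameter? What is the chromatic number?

Star graph S_{7}: the hub connects to all 7 leaves.
Edges = 7.
Diameter = 2 (any leaf to hub is 1, leaf to leaf through hub is 2).
Star graphs are bipartite (hub vs leaves), so chromatic number = 2.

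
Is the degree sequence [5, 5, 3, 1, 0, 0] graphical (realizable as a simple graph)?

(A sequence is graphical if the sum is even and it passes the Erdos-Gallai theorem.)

Sum of degrees = 14. Sum is even but fails Erdos-Gallai. The sequence is NOT graphical.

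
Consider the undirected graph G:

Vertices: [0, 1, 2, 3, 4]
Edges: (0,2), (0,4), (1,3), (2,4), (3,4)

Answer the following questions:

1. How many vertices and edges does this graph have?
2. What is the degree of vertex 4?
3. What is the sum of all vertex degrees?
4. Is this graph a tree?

Count: 5 vertices, 5 edges.
Vertex 4 has neighbors [0, 2, 3], degree = 3.
Handshaking lemma: 2 * 5 = 10.
A tree on 5 vertices has 4 edges. This graph has 5 edges (1 extra). Not a tree.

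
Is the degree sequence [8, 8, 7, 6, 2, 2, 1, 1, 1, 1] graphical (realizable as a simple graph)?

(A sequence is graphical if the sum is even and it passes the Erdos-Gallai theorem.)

Sum of degrees = 37. Sum is odd, so the sequence is NOT graphical.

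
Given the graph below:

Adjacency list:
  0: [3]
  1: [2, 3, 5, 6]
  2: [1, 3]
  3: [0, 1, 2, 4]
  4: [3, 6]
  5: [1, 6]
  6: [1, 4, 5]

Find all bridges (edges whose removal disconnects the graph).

A bridge is an edge whose removal increases the number of connected components.
Bridges found: (0,3)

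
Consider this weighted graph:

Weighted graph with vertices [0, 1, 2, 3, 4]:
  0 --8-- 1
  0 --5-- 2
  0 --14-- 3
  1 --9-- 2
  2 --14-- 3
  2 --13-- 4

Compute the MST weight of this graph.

Applying Kruskal's algorithm (sort edges by weight, add if no cycle):
  Add (0,2) w=5
  Add (0,1) w=8
  Skip (1,2) w=9 (creates cycle)
  Add (2,4) w=13
  Add (0,3) w=14
  Skip (2,3) w=14 (creates cycle)
MST weight = 40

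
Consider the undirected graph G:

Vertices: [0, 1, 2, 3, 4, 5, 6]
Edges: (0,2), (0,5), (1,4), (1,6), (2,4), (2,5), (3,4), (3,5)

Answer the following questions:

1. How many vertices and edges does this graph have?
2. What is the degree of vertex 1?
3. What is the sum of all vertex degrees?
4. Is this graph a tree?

Count: 7 vertices, 8 edges.
Vertex 1 has neighbors [4, 6], degree = 2.
Handshaking lemma: 2 * 8 = 16.
A tree on 7 vertices has 6 edges. This graph has 8 edges (2 extra). Not a tree.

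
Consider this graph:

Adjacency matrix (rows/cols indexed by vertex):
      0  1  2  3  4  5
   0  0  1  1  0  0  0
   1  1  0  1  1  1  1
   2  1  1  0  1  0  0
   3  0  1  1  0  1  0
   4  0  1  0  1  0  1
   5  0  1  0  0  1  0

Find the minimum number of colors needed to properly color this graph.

The graph has a maximum clique of size 3 (lower bound on chromatic number).
A valid 3-coloring: {0: 2, 1: 0, 2: 1, 3: 2, 4: 1, 5: 2}.
Chromatic number = 3.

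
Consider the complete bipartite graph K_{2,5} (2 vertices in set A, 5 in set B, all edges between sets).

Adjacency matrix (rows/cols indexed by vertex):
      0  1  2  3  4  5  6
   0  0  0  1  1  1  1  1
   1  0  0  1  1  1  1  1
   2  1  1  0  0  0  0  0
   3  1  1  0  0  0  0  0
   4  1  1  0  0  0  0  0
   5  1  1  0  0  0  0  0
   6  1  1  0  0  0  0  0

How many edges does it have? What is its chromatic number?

K_{2,5} has 2 * 5 = 10 edges.
Bipartite graphs have chromatic number 2 (color each partition differently).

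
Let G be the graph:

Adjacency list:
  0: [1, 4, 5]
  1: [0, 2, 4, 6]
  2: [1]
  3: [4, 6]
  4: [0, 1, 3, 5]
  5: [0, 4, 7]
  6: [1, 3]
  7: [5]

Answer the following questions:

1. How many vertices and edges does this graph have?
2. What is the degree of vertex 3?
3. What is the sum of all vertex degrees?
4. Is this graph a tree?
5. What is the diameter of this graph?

Count: 8 vertices, 10 edges.
Vertex 3 has neighbors [4, 6], degree = 2.
Handshaking lemma: 2 * 10 = 20.
A tree on 8 vertices has 7 edges. This graph has 10 edges (3 extra). Not a tree.
Diameter (longest shortest path) = 4.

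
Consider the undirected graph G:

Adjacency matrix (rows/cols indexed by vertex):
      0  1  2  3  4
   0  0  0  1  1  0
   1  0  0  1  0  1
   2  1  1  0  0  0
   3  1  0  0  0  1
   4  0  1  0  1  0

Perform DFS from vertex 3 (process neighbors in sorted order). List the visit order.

DFS from vertex 3 (neighbors processed in ascending order):
Visit order: 3, 0, 2, 1, 4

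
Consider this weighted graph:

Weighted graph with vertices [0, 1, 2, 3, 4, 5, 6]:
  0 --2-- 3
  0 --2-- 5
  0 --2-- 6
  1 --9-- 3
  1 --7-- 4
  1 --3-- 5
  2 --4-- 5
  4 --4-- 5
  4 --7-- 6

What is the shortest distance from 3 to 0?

Using Dijkstra's algorithm from vertex 3:
Shortest path: 3 -> 0
Total weight: 2 = 2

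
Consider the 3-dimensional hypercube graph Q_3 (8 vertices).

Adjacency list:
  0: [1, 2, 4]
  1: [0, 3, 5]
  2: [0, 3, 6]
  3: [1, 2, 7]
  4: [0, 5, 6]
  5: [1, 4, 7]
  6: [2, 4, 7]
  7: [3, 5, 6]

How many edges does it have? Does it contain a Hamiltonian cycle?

Q_3 has 8 * 3 / 2 = 12 edges.
Q_3 (d >= 2) always has a Hamiltonian cycle: a 3-bit cyclic Gray code visits every vertex exactly once and returns to the start.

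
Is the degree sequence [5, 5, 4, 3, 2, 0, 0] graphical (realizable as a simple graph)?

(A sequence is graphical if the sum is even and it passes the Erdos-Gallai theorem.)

Sum of degrees = 19. Sum is odd, so the sequence is NOT graphical.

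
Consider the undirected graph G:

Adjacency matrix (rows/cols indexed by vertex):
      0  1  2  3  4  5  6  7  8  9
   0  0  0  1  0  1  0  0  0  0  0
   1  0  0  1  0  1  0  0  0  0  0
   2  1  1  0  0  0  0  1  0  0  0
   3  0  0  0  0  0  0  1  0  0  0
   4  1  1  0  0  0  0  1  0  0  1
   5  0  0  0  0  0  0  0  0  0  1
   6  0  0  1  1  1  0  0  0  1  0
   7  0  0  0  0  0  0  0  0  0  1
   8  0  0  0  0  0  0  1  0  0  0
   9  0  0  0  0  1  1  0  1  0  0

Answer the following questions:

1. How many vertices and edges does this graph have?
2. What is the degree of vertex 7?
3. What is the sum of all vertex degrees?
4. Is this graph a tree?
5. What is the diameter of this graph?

Count: 10 vertices, 11 edges.
Vertex 7 has neighbors [9], degree = 1.
Handshaking lemma: 2 * 11 = 22.
A tree on 10 vertices has 9 edges. This graph has 11 edges (2 extra). Not a tree.
Diameter (longest shortest path) = 4.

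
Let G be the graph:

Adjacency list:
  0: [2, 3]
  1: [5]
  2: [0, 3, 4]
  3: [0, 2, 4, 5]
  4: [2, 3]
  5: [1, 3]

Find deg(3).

Vertex 3 has neighbors [0, 2, 4, 5], so deg(3) = 4.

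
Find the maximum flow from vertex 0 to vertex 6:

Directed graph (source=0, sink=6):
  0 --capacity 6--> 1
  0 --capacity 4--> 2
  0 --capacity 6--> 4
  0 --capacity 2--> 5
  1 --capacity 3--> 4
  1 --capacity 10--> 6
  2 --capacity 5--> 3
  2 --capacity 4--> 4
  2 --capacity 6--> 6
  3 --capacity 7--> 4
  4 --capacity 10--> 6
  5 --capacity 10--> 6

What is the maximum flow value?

Computing max flow:
  Flow on (0->1): 6/6
  Flow on (0->2): 4/4
  Flow on (0->4): 6/6
  Flow on (0->5): 2/2
  Flow on (1->6): 6/10
  Flow on (2->6): 4/6
  Flow on (4->6): 6/10
  Flow on (5->6): 2/10
Maximum flow = 18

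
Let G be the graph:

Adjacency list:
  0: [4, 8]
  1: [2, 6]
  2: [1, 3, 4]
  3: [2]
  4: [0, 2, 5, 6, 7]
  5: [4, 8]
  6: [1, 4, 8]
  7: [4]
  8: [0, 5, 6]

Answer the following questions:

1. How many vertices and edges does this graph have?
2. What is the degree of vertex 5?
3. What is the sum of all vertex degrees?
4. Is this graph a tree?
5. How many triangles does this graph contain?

Count: 9 vertices, 11 edges.
Vertex 5 has neighbors [4, 8], degree = 2.
Handshaking lemma: 2 * 11 = 22.
A tree on 9 vertices has 8 edges. This graph has 11 edges (3 extra). Not a tree.
Number of triangles = 0.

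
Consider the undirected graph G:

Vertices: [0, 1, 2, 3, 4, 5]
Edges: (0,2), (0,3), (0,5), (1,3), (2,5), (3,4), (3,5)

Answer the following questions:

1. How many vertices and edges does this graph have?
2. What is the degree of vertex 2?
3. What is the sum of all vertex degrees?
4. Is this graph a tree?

Count: 6 vertices, 7 edges.
Vertex 2 has neighbors [0, 5], degree = 2.
Handshaking lemma: 2 * 7 = 14.
A tree on 6 vertices has 5 edges. This graph has 7 edges (2 extra). Not a tree.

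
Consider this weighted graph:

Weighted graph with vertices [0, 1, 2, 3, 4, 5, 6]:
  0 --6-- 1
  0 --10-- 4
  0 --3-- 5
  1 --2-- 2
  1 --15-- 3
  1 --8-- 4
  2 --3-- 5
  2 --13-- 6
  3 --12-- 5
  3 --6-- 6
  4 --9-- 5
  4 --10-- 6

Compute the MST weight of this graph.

Applying Kruskal's algorithm (sort edges by weight, add if no cycle):
  Add (1,2) w=2
  Add (0,5) w=3
  Add (2,5) w=3
  Skip (0,1) w=6 (creates cycle)
  Add (3,6) w=6
  Add (1,4) w=8
  Skip (4,5) w=9 (creates cycle)
  Skip (0,4) w=10 (creates cycle)
  Add (4,6) w=10
  Skip (3,5) w=12 (creates cycle)
  Skip (2,6) w=13 (creates cycle)
  Skip (1,3) w=15 (creates cycle)
MST weight = 32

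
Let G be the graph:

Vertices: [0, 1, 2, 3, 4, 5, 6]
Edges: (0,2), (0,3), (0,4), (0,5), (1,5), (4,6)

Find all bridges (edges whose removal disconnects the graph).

A bridge is an edge whose removal increases the number of connected components.
Bridges found: (0,2), (0,3), (0,4), (0,5), (1,5), (4,6)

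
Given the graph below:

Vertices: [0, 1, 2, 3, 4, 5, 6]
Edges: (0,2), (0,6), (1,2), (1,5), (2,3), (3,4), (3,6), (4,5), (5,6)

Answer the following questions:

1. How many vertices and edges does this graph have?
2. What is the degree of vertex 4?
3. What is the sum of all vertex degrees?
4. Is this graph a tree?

Count: 7 vertices, 9 edges.
Vertex 4 has neighbors [3, 5], degree = 2.
Handshaking lemma: 2 * 9 = 18.
A tree on 7 vertices has 6 edges. This graph has 9 edges (3 extra). Not a tree.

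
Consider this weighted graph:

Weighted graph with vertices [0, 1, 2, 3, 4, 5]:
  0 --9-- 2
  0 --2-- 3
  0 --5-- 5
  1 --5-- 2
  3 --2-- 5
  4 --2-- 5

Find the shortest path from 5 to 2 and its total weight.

Using Dijkstra's algorithm from vertex 5:
Shortest path: 5 -> 3 -> 0 -> 2
Total weight: 2 + 2 + 9 = 13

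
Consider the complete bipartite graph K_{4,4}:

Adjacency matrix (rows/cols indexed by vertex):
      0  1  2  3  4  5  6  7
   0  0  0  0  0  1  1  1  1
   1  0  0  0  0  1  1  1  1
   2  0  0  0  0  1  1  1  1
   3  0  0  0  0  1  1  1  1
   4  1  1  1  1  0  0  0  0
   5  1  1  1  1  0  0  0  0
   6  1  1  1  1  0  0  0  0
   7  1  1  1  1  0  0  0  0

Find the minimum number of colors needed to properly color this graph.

K_{4,4} is bipartite: vertices split into two independent sets of size 4 and 4.
Color one set 0, the other 1. No adjacent vertices share a color.
Chromatic number = 2.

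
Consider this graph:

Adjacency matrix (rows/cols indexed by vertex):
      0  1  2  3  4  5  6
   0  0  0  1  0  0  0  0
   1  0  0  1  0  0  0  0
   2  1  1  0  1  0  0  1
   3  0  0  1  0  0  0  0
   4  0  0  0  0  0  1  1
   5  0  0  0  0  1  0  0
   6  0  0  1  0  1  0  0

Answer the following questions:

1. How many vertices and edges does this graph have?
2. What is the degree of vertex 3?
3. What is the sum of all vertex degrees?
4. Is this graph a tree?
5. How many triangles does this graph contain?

Count: 7 vertices, 6 edges.
Vertex 3 has neighbors [2], degree = 1.
Handshaking lemma: 2 * 6 = 12.
A graph is a tree iff it is connected and has exactly n-1 edges. This graph is connected (all 7 vertices in one component) and has 7-1 = 6 edges. It is a tree.
Number of triangles = 0.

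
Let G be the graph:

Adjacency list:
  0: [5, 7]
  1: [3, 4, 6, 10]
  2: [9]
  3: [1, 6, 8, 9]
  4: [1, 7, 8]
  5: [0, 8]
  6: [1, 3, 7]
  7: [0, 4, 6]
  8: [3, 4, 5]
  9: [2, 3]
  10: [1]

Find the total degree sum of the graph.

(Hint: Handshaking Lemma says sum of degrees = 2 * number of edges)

Count edges: 14 edges.
By Handshaking Lemma: sum of degrees = 2 * 14 = 28.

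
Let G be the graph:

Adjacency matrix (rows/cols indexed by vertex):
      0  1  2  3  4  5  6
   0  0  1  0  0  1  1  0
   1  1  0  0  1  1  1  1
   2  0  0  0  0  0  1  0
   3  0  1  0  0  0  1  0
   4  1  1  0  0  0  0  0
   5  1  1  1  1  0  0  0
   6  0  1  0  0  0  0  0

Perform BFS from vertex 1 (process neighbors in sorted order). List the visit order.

BFS from vertex 1 (neighbors processed in ascending order):
Visit order: 1, 0, 3, 4, 5, 6, 2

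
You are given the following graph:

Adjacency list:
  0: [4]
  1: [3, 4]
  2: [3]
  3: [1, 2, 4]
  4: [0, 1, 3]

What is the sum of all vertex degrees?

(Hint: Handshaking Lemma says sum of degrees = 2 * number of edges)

Count edges: 5 edges.
By Handshaking Lemma: sum of degrees = 2 * 5 = 10.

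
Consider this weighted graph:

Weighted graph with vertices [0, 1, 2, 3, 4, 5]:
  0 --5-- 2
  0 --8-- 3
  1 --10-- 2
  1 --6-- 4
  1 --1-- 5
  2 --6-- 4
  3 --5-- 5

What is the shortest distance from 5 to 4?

Using Dijkstra's algorithm from vertex 5:
Shortest path: 5 -> 1 -> 4
Total weight: 1 + 6 = 7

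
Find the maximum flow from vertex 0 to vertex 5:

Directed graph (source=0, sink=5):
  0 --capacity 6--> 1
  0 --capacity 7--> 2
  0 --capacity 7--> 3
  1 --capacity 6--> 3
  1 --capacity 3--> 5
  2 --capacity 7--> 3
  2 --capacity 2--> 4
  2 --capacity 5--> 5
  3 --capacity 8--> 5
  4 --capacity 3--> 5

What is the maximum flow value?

Computing max flow:
  Flow on (0->1): 6/6
  Flow on (0->2): 7/7
  Flow on (0->3): 5/7
  Flow on (1->3): 3/6
  Flow on (1->5): 3/3
  Flow on (2->4): 2/2
  Flow on (2->5): 5/5
  Flow on (3->5): 8/8
  Flow on (4->5): 2/3
Maximum flow = 18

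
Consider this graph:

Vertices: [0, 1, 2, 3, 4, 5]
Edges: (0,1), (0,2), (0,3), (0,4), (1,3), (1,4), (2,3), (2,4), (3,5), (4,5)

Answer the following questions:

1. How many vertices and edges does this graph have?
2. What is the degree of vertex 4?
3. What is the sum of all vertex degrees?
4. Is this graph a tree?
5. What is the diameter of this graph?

Count: 6 vertices, 10 edges.
Vertex 4 has neighbors [0, 1, 2, 5], degree = 4.
Handshaking lemma: 2 * 10 = 20.
A tree on 6 vertices has 5 edges. This graph has 10 edges (5 extra). Not a tree.
Diameter (longest shortest path) = 2.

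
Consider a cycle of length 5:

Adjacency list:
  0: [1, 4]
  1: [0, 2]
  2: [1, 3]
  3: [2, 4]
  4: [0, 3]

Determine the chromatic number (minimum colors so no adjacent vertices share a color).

This is an odd cycle (C_5). Odd cycles are not bipartite (any 2-coloring forces two adjacent vertices to match), and 3 colors suffice.
Chromatic number = 3.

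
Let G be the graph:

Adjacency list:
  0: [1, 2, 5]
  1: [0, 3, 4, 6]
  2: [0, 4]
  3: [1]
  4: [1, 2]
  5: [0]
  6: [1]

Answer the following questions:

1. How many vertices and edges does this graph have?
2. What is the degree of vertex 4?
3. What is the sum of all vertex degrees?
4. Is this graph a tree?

Count: 7 vertices, 7 edges.
Vertex 4 has neighbors [1, 2], degree = 2.
Handshaking lemma: 2 * 7 = 14.
A tree on 7 vertices has 6 edges. This graph has 7 edges (1 extra). Not a tree.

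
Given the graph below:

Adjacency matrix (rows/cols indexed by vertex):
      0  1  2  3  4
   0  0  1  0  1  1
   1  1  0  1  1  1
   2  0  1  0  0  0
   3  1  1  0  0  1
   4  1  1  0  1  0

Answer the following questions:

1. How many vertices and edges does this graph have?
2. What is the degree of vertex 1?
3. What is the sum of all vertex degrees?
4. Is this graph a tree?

Count: 5 vertices, 7 edges.
Vertex 1 has neighbors [0, 2, 3, 4], degree = 4.
Handshaking lemma: 2 * 7 = 14.
A tree on 5 vertices has 4 edges. This graph has 7 edges (3 extra). Not a tree.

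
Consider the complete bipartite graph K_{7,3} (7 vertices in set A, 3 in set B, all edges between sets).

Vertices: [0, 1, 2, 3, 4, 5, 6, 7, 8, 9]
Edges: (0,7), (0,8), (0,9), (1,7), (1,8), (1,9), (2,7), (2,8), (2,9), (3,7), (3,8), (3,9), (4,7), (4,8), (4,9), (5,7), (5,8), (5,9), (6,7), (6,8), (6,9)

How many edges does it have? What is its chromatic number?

K_{7,3} has 7 * 3 = 21 edges.
Bipartite graphs have chromatic number 2 (color each partition differently).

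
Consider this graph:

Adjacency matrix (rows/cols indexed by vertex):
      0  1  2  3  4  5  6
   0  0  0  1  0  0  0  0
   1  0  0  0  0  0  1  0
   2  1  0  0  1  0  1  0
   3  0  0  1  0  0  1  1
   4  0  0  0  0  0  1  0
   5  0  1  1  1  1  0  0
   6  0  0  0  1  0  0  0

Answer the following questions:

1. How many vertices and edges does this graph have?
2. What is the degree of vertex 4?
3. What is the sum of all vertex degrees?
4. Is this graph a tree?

Count: 7 vertices, 7 edges.
Vertex 4 has neighbors [5], degree = 1.
Handshaking lemma: 2 * 7 = 14.
A tree on 7 vertices has 6 edges. This graph has 7 edges (1 extra). Not a tree.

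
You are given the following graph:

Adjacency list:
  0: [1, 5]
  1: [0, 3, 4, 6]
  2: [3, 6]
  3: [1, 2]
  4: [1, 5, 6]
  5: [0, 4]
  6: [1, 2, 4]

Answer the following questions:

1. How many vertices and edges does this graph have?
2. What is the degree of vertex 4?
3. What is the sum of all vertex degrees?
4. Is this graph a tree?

Count: 7 vertices, 9 edges.
Vertex 4 has neighbors [1, 5, 6], degree = 3.
Handshaking lemma: 2 * 9 = 18.
A tree on 7 vertices has 6 edges. This graph has 9 edges (3 extra). Not a tree.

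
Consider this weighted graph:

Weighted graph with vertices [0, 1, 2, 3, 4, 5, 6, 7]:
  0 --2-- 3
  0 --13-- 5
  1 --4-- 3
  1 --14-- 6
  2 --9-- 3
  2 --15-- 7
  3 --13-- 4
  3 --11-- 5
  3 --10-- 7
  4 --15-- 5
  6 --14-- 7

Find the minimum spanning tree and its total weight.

Applying Kruskal's algorithm (sort edges by weight, add if no cycle):
  Add (0,3) w=2
  Add (1,3) w=4
  Add (2,3) w=9
  Add (3,7) w=10
  Add (3,5) w=11
  Skip (0,5) w=13 (creates cycle)
  Add (3,4) w=13
  Add (1,6) w=14
  Skip (6,7) w=14 (creates cycle)
  Skip (2,7) w=15 (creates cycle)
  Skip (4,5) w=15 (creates cycle)
MST weight = 63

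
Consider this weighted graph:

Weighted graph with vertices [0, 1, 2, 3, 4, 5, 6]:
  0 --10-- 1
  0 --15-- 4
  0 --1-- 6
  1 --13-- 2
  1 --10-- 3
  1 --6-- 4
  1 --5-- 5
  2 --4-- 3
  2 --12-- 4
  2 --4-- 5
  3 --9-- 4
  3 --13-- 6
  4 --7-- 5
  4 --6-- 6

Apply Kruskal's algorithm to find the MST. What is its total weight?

Applying Kruskal's algorithm (sort edges by weight, add if no cycle):
  Add (0,6) w=1
  Add (2,5) w=4
  Add (2,3) w=4
  Add (1,5) w=5
  Add (1,4) w=6
  Add (4,6) w=6
  Skip (4,5) w=7 (creates cycle)
  Skip (3,4) w=9 (creates cycle)
  Skip (0,1) w=10 (creates cycle)
  Skip (1,3) w=10 (creates cycle)
  Skip (2,4) w=12 (creates cycle)
  Skip (1,2) w=13 (creates cycle)
  Skip (3,6) w=13 (creates cycle)
  Skip (0,4) w=15 (creates cycle)
MST weight = 26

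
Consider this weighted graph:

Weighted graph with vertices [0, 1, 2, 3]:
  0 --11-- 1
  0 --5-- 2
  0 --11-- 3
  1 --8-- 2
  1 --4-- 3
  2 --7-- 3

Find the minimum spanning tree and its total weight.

Applying Kruskal's algorithm (sort edges by weight, add if no cycle):
  Add (1,3) w=4
  Add (0,2) w=5
  Add (2,3) w=7
  Skip (1,2) w=8 (creates cycle)
  Skip (0,1) w=11 (creates cycle)
  Skip (0,3) w=11 (creates cycle)
MST weight = 16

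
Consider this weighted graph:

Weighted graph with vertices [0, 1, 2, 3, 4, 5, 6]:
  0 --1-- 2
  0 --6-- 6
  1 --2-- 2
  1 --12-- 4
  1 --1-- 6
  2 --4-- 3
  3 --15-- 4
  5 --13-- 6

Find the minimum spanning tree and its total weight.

Applying Kruskal's algorithm (sort edges by weight, add if no cycle):
  Add (0,2) w=1
  Add (1,6) w=1
  Add (1,2) w=2
  Add (2,3) w=4
  Skip (0,6) w=6 (creates cycle)
  Add (1,4) w=12
  Add (5,6) w=13
  Skip (3,4) w=15 (creates cycle)
MST weight = 33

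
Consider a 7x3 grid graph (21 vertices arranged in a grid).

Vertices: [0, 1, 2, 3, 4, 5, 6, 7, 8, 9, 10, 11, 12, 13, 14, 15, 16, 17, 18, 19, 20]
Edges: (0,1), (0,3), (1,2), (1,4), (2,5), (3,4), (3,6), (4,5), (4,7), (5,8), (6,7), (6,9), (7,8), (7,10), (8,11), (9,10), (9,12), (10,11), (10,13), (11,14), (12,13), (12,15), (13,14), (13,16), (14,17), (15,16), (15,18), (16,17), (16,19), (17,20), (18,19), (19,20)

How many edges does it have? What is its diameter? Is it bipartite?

A 7x3 grid has 18 vertical edges and 14 horizontal edges.
Total edges = 18 + 14 = 32.
Diameter = (7-1) + (3-1) = 8 (corner to opposite corner).
Grid graphs are bipartite (checkerboard coloring).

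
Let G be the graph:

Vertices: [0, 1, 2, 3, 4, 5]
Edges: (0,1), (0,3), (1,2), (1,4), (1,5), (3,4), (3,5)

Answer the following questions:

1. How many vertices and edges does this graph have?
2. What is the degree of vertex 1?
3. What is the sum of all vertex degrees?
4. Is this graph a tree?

Count: 6 vertices, 7 edges.
Vertex 1 has neighbors [0, 2, 4, 5], degree = 4.
Handshaking lemma: 2 * 7 = 14.
A tree on 6 vertices has 5 edges. This graph has 7 edges (2 extra). Not a tree.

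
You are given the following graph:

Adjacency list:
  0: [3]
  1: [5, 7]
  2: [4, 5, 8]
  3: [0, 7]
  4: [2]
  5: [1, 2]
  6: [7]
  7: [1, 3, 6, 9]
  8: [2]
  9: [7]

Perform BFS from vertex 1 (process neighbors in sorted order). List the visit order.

BFS from vertex 1 (neighbors processed in ascending order):
Visit order: 1, 5, 7, 2, 3, 6, 9, 4, 8, 0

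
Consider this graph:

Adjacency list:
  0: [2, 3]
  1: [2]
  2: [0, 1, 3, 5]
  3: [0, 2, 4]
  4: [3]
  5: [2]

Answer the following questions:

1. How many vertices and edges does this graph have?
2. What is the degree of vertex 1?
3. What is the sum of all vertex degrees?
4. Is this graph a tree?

Count: 6 vertices, 6 edges.
Vertex 1 has neighbors [2], degree = 1.
Handshaking lemma: 2 * 6 = 12.
A tree on 6 vertices has 5 edges. This graph has 6 edges (1 extra). Not a tree.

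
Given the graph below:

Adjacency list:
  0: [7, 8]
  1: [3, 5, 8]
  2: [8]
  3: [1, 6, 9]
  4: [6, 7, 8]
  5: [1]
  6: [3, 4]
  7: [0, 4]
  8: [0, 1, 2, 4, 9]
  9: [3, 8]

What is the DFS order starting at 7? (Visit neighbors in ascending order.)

DFS from vertex 7 (neighbors processed in ascending order):
Visit order: 7, 0, 8, 1, 3, 6, 4, 9, 5, 2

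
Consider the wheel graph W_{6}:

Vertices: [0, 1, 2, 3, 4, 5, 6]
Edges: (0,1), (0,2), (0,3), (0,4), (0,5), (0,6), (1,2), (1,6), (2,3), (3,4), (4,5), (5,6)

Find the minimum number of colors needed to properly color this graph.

W_{6} = C_{6} plus a hub adjacent to every cycle vertex.
The outer cycle needs 2 colors (even cycle); the hub is adjacent to all of them so needs a fresh color.
Chromatic number = 2 + 1 = 3.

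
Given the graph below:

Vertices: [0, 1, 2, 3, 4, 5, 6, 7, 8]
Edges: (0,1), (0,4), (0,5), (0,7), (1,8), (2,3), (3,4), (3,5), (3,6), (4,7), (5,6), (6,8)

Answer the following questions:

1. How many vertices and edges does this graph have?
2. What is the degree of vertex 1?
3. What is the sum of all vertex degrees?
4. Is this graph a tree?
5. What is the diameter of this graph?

Count: 9 vertices, 12 edges.
Vertex 1 has neighbors [0, 8], degree = 2.
Handshaking lemma: 2 * 12 = 24.
A tree on 9 vertices has 8 edges. This graph has 12 edges (4 extra). Not a tree.
Diameter (longest shortest path) = 4.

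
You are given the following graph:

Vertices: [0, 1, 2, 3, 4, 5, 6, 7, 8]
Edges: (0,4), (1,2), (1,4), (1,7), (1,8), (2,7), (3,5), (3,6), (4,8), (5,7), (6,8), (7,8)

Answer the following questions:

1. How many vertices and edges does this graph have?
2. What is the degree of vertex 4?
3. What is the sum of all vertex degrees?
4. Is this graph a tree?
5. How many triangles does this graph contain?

Count: 9 vertices, 12 edges.
Vertex 4 has neighbors [0, 1, 8], degree = 3.
Handshaking lemma: 2 * 12 = 24.
A tree on 9 vertices has 8 edges. This graph has 12 edges (4 extra). Not a tree.
Number of triangles = 3.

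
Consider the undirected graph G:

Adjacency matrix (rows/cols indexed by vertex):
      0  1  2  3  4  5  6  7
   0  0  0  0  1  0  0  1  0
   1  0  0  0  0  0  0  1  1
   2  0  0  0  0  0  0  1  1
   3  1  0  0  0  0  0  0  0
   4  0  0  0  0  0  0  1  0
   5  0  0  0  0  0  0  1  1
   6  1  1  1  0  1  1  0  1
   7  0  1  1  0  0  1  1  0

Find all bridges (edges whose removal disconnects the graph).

A bridge is an edge whose removal increases the number of connected components.
Bridges found: (0,3), (0,6), (4,6)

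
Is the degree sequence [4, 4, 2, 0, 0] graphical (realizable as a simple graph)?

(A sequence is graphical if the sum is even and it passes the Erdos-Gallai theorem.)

Sum of degrees = 10. Sum is even but fails Erdos-Gallai. The sequence is NOT graphical.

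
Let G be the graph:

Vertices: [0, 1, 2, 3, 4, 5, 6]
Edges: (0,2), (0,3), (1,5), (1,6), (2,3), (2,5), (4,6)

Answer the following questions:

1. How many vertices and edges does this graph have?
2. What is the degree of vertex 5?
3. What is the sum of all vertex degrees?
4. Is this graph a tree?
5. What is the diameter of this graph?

Count: 7 vertices, 7 edges.
Vertex 5 has neighbors [1, 2], degree = 2.
Handshaking lemma: 2 * 7 = 14.
A tree on 7 vertices has 6 edges. This graph has 7 edges (1 extra). Not a tree.
Diameter (longest shortest path) = 5.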